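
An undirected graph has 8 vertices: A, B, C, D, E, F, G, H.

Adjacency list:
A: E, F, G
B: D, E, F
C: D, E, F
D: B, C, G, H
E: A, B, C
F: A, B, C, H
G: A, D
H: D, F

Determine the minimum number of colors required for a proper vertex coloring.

3

The cycle D-G-A-E-B-D has odd length 5, so it cannot be 2-colored; at least 3 colors are needed.
3 colors suffice: color red → {D, E, F}; color blue → {A, B, C, H}; color green → {G}. Every edge joins two different colors.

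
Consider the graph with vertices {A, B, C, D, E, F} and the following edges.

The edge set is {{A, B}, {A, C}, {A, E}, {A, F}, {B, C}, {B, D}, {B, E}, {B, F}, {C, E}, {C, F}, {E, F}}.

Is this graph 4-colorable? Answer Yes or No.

No

A, B, C, E, F form a clique, so at least 5 colors are needed.
So 4 colors are not enough.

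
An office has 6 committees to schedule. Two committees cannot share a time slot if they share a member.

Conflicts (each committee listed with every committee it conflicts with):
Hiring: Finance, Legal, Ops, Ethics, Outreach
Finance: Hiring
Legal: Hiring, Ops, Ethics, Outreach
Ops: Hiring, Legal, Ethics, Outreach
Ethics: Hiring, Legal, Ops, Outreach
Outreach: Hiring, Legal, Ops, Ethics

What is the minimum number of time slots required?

Hiring, Legal, Ops, Ethics, Outreach all conflict with each other, so at least 5 time slots are needed.
5 time slots suffice: time slot 1 → {Hiring}; time slot 2 → {Finance, Ops}; time slot 3 → {Outreach}; time slot 4 → {Ethics}; time slot 5 → {Legal}. No two conflicting committees share a time slot.

5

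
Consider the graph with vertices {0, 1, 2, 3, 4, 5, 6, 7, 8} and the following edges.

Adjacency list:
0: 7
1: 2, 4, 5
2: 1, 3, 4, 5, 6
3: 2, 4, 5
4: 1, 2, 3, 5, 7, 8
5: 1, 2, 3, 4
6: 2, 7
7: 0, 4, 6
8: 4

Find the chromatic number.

4

1, 2, 4, 5 are mutually adjacent (a clique of size 4), so at least 4 colors are needed.
4 colors suffice: color a → {0, 4, 6}; color b → {2, 7, 8}; color c → {5}; color d → {1, 3}. Every edge joins two different colors.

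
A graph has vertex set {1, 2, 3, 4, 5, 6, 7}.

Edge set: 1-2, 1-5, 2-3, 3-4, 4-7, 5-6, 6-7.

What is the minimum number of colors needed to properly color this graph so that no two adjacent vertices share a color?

3

The cycle 5-6-7-4-3-2-1-5 has odd length 7, so it cannot be 2-colored; at least 3 colors are needed.
One proper 3-coloring: 1=b, 2=a, 3=b, 4=a, 5=a, 6=c, 7=b. No two adjacent vertices share a color.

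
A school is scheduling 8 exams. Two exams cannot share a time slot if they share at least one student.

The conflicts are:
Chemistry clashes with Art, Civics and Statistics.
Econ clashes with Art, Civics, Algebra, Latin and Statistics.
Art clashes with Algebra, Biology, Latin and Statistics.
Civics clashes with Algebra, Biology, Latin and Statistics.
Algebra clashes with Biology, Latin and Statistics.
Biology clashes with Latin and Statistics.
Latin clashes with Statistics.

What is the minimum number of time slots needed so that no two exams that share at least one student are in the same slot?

5

Econ, Civics, Algebra, Latin, Statistics all conflict with each other, so at least 5 time slots are needed.
Using 5 time slots: Chemistry=3, Econ=5, Art=2, Civics=2, Algebra=3, Biology=5, Latin=4, Statistics=1. Every pair that conflicts lands in different time slots.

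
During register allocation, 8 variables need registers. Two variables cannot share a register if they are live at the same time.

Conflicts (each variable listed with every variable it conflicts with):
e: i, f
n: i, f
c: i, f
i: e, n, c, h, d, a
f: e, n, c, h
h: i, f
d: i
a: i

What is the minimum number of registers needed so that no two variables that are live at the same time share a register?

2

i and d conflict, so at least 2 registers are needed.
Using 2 registers: e=2, n=2, c=2, i=1, f=1, h=2, d=2, a=2. Each listed conflict is separated.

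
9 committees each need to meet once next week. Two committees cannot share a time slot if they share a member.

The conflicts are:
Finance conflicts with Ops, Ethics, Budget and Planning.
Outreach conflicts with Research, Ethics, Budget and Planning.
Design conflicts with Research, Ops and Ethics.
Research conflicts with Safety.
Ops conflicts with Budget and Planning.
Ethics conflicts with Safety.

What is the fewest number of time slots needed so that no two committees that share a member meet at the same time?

3

Finance, Ops, Planning all conflict with each other, so at least 3 time slots are needed.
3 time slots suffice: time slot 1 → {Outreach, Ops, Safety}; time slot 2 → {Finance, Design}; time slot 3 → {Research, Ethics, Budget, Planning}. No two conflicting committees share a time slot.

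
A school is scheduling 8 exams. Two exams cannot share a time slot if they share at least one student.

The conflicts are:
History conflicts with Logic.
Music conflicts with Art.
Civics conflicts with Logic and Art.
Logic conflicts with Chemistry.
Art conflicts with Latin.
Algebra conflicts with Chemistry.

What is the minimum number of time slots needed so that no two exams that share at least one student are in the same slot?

Civics and Art conflict, so at least 2 time slots are needed.
2 time slots suffice: time slot 1 → {Logic, Art, Algebra}; time slot 2 → {History, Music, Civics, Latin, Chemistry}. Each listed conflict is separated.

2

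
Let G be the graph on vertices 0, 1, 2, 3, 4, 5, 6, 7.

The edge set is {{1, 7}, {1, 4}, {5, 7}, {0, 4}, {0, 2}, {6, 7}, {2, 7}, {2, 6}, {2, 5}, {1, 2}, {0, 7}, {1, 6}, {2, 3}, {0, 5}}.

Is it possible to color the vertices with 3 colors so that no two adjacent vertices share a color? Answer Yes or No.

No

0, 2, 5, 7 are mutually adjacent (a clique of size 4), so at least 4 colors are needed.
So 3 colors are not enough.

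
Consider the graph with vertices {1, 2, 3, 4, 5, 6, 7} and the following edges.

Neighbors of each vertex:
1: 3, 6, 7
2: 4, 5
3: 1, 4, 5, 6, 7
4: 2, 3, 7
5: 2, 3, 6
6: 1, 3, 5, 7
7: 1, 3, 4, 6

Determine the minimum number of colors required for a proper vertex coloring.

4

1, 3, 6, 7 form a clique, so at least 4 colors are needed.
4 colors suffice: color red → {2, 3}; color blue → {4, 6}; color green → {5, 7}; color yellow → {1}. No two adjacent vertices share a color.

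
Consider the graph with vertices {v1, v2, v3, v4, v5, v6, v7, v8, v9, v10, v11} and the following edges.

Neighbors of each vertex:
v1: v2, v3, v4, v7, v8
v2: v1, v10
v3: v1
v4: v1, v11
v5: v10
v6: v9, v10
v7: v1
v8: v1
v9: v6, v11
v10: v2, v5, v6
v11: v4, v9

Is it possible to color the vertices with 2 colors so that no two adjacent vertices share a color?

No

The cycle v4-v1-v2-v10-v6-v9-v11-v4 has odd length 7, so it cannot be 2-colored; at least 3 colors are needed.
So 2 colors are not enough.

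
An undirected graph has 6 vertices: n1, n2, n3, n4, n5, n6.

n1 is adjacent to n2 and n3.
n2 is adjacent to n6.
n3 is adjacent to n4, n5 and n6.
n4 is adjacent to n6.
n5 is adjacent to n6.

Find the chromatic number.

3

n3, n5, n6 are mutually adjacent, so at least 3 colors are needed.
One proper 3-coloring: n1=R, n2=B, n3=B, n4=G, n5=G, n6=R. Every edge joins two different colors.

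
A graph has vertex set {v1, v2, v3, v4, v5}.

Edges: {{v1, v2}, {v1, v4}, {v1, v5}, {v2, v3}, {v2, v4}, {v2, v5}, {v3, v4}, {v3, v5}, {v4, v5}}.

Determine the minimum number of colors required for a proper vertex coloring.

v2, v3, v4, v5 are mutually adjacent (a clique of size 4), so at least 4 colors are needed.
4 colors suffice: v1=Y, v2=G, v3=Y, v4=R, v5=B. No two adjacent vertices share a color.

4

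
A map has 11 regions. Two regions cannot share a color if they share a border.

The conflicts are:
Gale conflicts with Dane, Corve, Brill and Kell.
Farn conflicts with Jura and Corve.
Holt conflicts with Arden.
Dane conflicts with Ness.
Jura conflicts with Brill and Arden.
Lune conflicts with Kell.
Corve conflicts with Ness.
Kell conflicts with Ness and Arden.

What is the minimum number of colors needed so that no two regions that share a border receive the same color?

3

The cycle Gale-Brill-Jura-Farn-Corve-Gale has odd length 5, so it cannot be 2-colored; at least 3 colors are needed.
3 colors suffice: color 1 → {Gale, Holt, Jura, Lune, Ness}; color 2 → {Dane, Corve, Brill, Kell}; color 3 → {Farn, Arden}. Every pair that conflicts lands in different colors.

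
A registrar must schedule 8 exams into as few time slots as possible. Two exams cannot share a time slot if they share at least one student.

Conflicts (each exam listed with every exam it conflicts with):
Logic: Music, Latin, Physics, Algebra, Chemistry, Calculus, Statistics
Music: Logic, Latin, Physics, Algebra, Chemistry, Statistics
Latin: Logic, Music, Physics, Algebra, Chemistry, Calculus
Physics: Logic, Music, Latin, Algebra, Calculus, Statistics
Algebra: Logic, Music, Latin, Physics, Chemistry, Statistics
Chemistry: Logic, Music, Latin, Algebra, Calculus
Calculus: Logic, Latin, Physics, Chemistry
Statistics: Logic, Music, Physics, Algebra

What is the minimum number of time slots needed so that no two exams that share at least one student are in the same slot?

Logic, Music, Physics, Algebra, Statistics all conflict with each other, so at least 5 time slots are needed.
5 time slots suffice: time slot 1 → {Logic}; time slot 2 → {Physics, Chemistry}; time slot 3 → {Music, Calculus}; time slot 4 → {Algebra}; time slot 5 → {Latin, Statistics}. Every pair that conflicts lands in different time slots.

5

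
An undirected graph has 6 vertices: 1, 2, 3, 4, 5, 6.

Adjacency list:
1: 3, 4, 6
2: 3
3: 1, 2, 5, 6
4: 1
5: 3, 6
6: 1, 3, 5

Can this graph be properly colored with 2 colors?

No

3, 5, 6 are mutually adjacent, so at least 3 colors are needed.
So 2 colors are not enough.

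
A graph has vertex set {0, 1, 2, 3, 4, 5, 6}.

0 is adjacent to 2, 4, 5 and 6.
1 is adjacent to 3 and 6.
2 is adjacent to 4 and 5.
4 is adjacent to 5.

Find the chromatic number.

0, 2, 4, 5 are mutually adjacent (a clique of size 4), so at least 4 colors are needed.
4 colors suffice: color red → {0, 1}; color blue → {2, 3, 6}; color green → {4}; color yellow → {5}. No two adjacent vertices share a color.

4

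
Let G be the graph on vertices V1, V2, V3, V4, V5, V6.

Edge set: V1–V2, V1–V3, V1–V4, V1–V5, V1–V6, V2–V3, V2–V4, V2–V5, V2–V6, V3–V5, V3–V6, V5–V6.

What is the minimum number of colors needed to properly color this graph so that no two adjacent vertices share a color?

5

V1, V2, V3, V5, V6 are pairwise adjacent (a clique of size 5), so at least 5 colors are needed.
5 colors suffice: color R → {V1}; color B → {V2}; color G → {V4, V5}; color Y → {V6}; color P → {V3}. Each edge has distinct colors on its endpoints.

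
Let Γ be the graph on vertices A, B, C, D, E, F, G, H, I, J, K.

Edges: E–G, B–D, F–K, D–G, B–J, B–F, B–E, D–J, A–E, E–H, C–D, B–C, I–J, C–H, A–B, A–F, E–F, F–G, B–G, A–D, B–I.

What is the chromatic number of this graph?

4

A, B, E, F form a clique, so at least 4 colors are needed.
4 colors suffice: A=yellow, B=red, C=green, D=blue, E=blue, F=green, G=yellow, H=red, I=blue, J=green, K=red. Each edge has distinct colors on its endpoints.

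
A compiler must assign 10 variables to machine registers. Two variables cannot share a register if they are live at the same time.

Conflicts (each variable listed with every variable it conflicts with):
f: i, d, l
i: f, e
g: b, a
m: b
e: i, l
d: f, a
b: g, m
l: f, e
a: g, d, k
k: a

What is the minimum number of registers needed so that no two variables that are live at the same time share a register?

2

f and d conflict, so at least 2 registers are needed.
2 registers suffice: register 1 → {f, e, b, a}; register 2 → {i, g, m, d, l, k}. Each listed conflict is separated.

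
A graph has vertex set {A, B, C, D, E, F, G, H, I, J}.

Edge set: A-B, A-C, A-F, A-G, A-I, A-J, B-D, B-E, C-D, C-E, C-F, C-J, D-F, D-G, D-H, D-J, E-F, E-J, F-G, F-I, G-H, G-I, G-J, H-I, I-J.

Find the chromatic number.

4

A, F, G, I are mutually adjacent (a clique of size 4), so at least 4 colors are needed.
4 colors suffice: color 1 → {A, D, E}; color 2 → {B, F, H, J}; color 3 → {C, G}; color 4 → {I}. No two adjacent vertices share a color.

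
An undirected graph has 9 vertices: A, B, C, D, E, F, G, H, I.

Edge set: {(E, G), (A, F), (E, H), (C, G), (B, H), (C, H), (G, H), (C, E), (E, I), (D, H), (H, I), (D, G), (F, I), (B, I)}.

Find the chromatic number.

4

C, E, G, H form a clique, so at least 4 colors are needed.
4 colors suffice: color red → {F, H}; color blue → {A, G, I}; color green → {B, D, E}; color yellow → {C}. Each edge has distinct colors on its endpoints.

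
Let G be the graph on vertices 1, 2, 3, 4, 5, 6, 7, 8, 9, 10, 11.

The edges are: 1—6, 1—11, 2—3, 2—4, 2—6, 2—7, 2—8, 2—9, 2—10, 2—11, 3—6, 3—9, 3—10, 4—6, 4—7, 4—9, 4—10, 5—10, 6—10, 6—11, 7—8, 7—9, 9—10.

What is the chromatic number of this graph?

4

2, 3, 9, 10 form a clique, so at least 4 colors are needed.
4 colors suffice: 1=red, 2=red, 3=yellow, 4=yellow, 5=red, 6=green, 7=blue, 8=green, 9=green, 10=blue, 11=blue. Every edge joins two different colors.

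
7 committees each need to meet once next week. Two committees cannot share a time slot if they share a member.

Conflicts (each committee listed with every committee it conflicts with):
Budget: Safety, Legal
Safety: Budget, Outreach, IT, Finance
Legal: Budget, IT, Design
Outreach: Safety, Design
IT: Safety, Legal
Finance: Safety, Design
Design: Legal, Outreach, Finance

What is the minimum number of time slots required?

3

The cycle Safety-Budget-Legal-Design-Outreach-Safety has odd length 5, so it cannot be 2-colored; at least 3 time slots are needed.
3 time slots suffice: time slot 1 → {Safety, Legal}; time slot 2 → {Budget, IT, Design}; time slot 3 → {Outreach, Finance}. Every pair that conflicts lands in different time slots.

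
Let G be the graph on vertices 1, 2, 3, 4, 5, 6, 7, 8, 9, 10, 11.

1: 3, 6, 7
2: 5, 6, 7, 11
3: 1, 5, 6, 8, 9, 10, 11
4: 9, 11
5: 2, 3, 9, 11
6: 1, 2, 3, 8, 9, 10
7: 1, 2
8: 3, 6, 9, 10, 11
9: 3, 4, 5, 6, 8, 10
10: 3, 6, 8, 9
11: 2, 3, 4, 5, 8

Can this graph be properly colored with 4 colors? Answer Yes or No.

No

3, 6, 8, 9, 10 are pairwise adjacent (a clique of size 5), so at least 5 colors are needed.
So 4 colors are not enough.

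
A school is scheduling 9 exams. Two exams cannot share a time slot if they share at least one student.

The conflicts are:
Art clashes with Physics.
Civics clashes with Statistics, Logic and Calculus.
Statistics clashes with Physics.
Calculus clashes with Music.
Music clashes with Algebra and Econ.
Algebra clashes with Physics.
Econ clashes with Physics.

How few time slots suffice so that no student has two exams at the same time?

Music and Econ conflict, so at least 2 time slots are needed.
2 time slots suffice: Art=2, Civics=1, Statistics=2, Logic=2, Calculus=2, Music=1, Algebra=2, Econ=2, Physics=1. Each listed conflict is separated.

2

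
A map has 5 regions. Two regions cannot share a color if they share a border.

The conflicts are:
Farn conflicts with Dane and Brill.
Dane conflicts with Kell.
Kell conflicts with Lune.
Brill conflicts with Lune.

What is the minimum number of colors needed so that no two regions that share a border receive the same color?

The cycle Farn-Dane-Kell-Lune-Brill-Farn has odd length 5, so it cannot be 2-colored; at least 3 colors are needed.
3 colors suffice: color 1 → {Farn, Kell}; color 2 → {Dane, Lune}; color 3 → {Brill}. Every pair that conflicts lands in different colors.

3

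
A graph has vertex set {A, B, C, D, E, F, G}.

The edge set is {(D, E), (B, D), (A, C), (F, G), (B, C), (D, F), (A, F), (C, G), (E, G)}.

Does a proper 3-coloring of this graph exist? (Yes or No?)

Yes

The chromatic number is 3. The cycle C-G-E-D-B-C has odd length 5, so it cannot be 2-colored; at least 3 colors are needed.
3 colors suffice: A=2, B=3, C=1, D=2, E=1, F=1, G=2.
That is already a proper 3-coloring.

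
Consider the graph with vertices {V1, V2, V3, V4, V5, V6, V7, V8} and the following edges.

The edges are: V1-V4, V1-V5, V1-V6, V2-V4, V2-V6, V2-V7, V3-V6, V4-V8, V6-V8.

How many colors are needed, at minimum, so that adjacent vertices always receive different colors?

2

V1 and V5 are adjacent, so at least 2 colors are needed.
2 colors suffice: color R → {V4, V5, V6, V7}; color B → {V1, V2, V3, V8}. Each edge has distinct colors on its endpoints.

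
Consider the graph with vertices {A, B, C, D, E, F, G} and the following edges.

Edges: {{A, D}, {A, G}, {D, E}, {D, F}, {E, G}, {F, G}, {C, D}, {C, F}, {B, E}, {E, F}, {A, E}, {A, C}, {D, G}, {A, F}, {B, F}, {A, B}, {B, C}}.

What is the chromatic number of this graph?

5

A, D, E, F, G are pairwise adjacent (a clique of size 5), so at least 5 colors are needed.
5 colors suffice: color red → {A}; color blue → {F}; color green → {C, E}; color yellow → {B, D}; color purple → {G}. Each edge has distinct colors on its endpoints.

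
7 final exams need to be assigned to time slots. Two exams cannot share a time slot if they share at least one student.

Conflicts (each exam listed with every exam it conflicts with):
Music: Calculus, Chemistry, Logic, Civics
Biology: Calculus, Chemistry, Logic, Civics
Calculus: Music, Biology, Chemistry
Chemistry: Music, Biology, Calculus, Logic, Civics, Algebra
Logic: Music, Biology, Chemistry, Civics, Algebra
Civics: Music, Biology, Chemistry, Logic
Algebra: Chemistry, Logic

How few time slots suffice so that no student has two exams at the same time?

4

Biology, Chemistry, Logic, Civics pairwise conflict, so at least 4 time slots are needed.
A valid assignment using 4 time slots: Music=4, Biology=4, Calculus=2, Chemistry=1, Logic=2, Civics=3, Algebra=3. Each listed conflict is separated.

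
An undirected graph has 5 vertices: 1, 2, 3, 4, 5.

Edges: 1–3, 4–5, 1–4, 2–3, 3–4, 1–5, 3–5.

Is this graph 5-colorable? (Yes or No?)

The chromatic number is 4. 1, 3, 4, 5 are mutually adjacent (a clique of size 4), so at least 4 colors are needed.
4 colors suffice: 1=c, 2=b, 3=a, 4=b, 5=d.
Since 5 ≥ 4, a proper 5-coloring certainly exists.

Yes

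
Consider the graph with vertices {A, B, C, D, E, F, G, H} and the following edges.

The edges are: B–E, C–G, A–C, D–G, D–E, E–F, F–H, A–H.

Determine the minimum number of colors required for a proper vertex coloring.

3

The cycle A-C-G-D-E-F-H-A has odd length 7, so it cannot be 2-colored; at least 3 colors are needed.
A valid assignment using 3 colors: A=3, B=2, C=2, D=2, E=1, F=2, G=1, H=1. Every edge joins two different colors.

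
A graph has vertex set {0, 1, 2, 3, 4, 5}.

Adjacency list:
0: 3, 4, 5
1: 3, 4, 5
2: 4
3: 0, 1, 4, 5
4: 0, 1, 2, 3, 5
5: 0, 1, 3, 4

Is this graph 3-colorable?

0, 3, 4, 5 are mutually adjacent (a clique of size 4), so at least 4 colors are needed.
So 3 colors are not enough.

No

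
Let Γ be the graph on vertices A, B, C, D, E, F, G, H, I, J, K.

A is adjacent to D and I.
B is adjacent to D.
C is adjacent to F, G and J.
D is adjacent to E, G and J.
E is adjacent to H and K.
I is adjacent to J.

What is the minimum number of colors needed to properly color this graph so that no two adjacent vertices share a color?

E and K are adjacent, so at least 2 colors are needed.
2 colors suffice: A=2, B=2, C=1, D=1, E=2, F=2, G=2, H=1, I=1, J=2, K=1. Each edge has distinct colors on its endpoints.

2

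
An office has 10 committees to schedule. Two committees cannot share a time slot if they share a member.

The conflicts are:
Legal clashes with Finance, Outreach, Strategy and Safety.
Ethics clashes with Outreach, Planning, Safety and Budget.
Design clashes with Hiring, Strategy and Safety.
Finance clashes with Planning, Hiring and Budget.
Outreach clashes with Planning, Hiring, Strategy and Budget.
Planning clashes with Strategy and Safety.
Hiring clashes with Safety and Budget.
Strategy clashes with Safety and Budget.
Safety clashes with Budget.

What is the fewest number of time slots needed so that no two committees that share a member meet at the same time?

Finance, Hiring, Budget all conflict with each other, so at least 3 time slots are needed.
3 time slots suffice: time slot 1 → {Finance, Outreach, Safety}; time slot 2 → {Legal, Design, Planning, Budget}; time slot 3 → {Ethics, Hiring, Strategy}. Every pair that conflicts lands in different time slots.

3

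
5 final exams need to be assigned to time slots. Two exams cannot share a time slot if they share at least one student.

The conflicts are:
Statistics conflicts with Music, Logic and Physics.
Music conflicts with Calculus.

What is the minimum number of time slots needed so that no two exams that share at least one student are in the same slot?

2

Statistics and Physics conflict, so at least 2 time slots are needed.
2 time slots suffice: time slot 1 → {Statistics, Calculus}; time slot 2 → {Music, Logic, Physics}. Every pair that conflicts lands in different time slots.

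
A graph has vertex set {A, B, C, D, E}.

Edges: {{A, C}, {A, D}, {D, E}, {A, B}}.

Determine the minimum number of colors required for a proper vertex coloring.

D and E are adjacent, so at least 2 colors are needed.
2 colors suffice: color 1 → {A, E}; color 2 → {B, C, D}. No two adjacent vertices share a color.

2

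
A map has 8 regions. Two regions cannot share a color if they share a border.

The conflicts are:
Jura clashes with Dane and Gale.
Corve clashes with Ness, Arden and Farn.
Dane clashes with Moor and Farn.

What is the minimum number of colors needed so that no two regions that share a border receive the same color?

Dane and Farn conflict, so at least 2 colors are needed.
2 colors suffice: Jura=2, Corve=1, Ness=2, Arden=2, Dane=1, Moor=2, Farn=2, Gale=1. No two conflicting regions share a color.

2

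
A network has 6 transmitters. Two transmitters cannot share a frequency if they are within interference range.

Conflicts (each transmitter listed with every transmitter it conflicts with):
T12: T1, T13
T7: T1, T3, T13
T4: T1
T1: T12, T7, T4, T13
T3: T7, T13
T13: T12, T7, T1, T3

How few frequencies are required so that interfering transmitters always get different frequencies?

3

T7, T3, T13 are mutually in conflict, so at least 3 frequencies are needed.
3 frequencies suffice: frequency 1 → {T4, T13}; frequency 2 → {T1, T3}; frequency 3 → {T12, T7}. Each listed conflict is separated.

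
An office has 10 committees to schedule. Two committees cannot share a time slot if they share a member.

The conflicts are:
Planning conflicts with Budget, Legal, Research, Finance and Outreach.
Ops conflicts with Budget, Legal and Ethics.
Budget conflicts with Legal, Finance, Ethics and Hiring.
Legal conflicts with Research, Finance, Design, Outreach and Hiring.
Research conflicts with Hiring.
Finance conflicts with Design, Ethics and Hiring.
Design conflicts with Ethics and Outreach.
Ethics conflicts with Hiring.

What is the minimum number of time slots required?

4

Budget, Finance, Ethics, Hiring all conflict with each other, so at least 4 time slots are needed.
A valid assignment using 4 time slots: Planning=4, Ops=3, Budget=2, Legal=1, Research=2, Finance=3, Design=2, Ethics=1, Outreach=3, Hiring=4. No two conflicting committees share a time slot.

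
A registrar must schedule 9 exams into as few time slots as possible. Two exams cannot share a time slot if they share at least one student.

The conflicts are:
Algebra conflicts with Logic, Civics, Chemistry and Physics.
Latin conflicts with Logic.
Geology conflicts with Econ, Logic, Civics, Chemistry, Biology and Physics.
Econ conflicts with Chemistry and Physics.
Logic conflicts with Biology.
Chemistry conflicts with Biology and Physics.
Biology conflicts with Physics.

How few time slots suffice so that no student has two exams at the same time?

Geology, Econ, Chemistry, Physics are mutually in conflict, so at least 4 time slots are needed.
Using 4 time slots: Algebra=1, Latin=1, Geology=1, Econ=4, Logic=2, Civics=2, Chemistry=2, Biology=4, Physics=3. Every pair that conflicts lands in different time slots.

4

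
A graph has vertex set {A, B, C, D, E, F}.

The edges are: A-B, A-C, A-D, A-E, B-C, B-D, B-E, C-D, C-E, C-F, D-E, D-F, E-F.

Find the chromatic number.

A, B, C, D, E are pairwise adjacent (a clique of size 5), so at least 5 colors are needed.
5 colors suffice: A=5, B=4, C=3, D=2, E=1, F=4. Every edge joins two different colors.

5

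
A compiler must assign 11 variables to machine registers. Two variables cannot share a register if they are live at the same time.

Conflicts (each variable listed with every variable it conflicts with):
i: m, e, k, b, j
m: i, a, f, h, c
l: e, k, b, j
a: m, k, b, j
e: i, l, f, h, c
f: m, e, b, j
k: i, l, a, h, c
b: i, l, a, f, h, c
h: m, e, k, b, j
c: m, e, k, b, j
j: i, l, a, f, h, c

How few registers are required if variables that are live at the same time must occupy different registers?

l and j conflict, so at least 2 registers are needed.
2 registers suffice: register 1 → {m, e, k, b, j}; register 2 → {i, l, a, f, h, c}. No two conflicting variables share a register.

2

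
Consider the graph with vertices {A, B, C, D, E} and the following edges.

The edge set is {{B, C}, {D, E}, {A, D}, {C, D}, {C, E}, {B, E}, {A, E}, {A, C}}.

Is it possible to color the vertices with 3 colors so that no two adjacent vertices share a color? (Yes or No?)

A, C, D, E are pairwise adjacent (a clique of size 4), so at least 4 colors are needed.
So 3 colors are not enough.

No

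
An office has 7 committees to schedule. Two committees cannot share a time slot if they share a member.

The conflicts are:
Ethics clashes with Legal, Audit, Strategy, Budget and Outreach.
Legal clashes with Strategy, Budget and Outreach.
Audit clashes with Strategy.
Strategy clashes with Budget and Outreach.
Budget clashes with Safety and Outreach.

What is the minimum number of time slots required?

5

Ethics, Legal, Strategy, Budget, Outreach pairwise conflict, so at least 5 time slots are needed.
5 time slots suffice: Ethics=2, Legal=5, Audit=3, Strategy=1, Budget=3, Safety=1, Outreach=4. Every pair that conflicts lands in different time slots.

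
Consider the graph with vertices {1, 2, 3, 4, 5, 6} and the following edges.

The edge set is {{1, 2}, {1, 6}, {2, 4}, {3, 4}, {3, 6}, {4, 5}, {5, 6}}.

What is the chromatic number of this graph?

The cycle 4-5-6-1-2-4 has odd length 5, so it cannot be 2-colored; at least 3 colors are needed.
3 colors suffice: color a → {4, 6}; color b → {2, 3, 5}; color c → {1}. Each edge has distinct colors on its endpoints.

3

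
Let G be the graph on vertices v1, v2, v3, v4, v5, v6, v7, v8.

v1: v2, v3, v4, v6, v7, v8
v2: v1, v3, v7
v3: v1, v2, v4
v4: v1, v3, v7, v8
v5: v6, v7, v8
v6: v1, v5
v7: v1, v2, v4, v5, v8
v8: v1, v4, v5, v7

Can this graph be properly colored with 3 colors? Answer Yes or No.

v1, v4, v7, v8 are pairwise adjacent (a clique of size 4), so at least 4 colors are needed.
So 3 colors are not enough.

No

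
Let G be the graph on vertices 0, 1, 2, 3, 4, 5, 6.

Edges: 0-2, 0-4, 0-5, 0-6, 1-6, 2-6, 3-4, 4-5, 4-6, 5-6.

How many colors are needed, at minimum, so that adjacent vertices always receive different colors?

4

0, 4, 5, 6 form a clique, so at least 4 colors are needed.
4 colors suffice: color red → {3, 6}; color blue → {1, 2, 4}; color green → {0}; color yellow → {5}. Each edge has distinct colors on its endpoints.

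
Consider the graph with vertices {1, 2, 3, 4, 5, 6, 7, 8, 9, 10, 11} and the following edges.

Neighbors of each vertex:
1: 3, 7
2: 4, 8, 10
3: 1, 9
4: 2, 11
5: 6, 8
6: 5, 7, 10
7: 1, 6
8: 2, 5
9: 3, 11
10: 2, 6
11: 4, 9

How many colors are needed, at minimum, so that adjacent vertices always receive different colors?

The cycle 5-8-2-10-6-5 has odd length 5, so it cannot be 2-colored; at least 3 colors are needed.
3 colors suffice: color a → {1, 2, 6, 9}; color b → {3, 7, 8, 10, 11}; color c → {4, 5}. Every edge joins two different colors.

3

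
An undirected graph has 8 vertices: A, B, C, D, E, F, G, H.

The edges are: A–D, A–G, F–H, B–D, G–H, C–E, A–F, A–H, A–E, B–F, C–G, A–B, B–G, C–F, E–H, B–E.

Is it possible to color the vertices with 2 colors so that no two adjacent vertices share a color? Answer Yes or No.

No

A, B, D are pairwise adjacent, so at least 3 colors are needed.
So 2 colors are not enough.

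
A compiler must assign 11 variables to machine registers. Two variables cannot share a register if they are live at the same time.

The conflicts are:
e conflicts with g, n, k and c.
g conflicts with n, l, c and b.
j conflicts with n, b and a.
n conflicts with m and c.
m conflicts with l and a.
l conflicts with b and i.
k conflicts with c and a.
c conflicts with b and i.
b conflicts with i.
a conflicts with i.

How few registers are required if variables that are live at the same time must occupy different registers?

e, g, n, c pairwise conflict, so at least 4 registers are needed.
4 registers suffice: register 1 → {l, c, a}; register 2 → {g, j, m, k, i}; register 3 → {n, b}; register 4 → {e}. No two conflicting variables share a register.

4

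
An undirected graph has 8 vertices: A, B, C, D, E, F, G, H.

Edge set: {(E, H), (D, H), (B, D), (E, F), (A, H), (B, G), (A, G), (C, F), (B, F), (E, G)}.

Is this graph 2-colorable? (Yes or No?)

The cycle D-B-G-A-H-D has odd length 5, so it cannot be 2-colored; at least 3 colors are needed.
So 2 colors are not enough.

No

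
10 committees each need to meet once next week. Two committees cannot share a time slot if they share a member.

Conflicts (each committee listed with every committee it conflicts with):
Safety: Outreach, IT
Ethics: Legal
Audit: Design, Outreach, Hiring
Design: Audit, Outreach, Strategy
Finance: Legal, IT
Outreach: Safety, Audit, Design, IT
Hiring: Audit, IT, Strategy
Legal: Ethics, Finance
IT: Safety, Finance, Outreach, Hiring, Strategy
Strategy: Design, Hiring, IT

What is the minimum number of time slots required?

Safety, Outreach, IT pairwise conflict, so at least 3 time slots are needed.
3 time slots suffice: time slot 1 → {Audit, Legal, IT}; time slot 2 → {Ethics, Finance, Outreach, Strategy}; time slot 3 → {Safety, Design, Hiring}. No two conflicting committees share a time slot.

3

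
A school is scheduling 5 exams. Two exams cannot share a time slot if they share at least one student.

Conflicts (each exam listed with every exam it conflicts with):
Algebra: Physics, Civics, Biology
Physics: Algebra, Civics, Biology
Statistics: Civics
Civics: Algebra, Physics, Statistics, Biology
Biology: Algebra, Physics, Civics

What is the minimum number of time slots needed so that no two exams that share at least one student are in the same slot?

Algebra, Physics, Civics, Biology are mutually in conflict, so at least 4 time slots are needed.
4 time slots suffice: time slot 1 → {Civics}; time slot 2 → {Algebra, Statistics}; time slot 3 → {Biology}; time slot 4 → {Physics}. No two conflicting exams share a time slot.

4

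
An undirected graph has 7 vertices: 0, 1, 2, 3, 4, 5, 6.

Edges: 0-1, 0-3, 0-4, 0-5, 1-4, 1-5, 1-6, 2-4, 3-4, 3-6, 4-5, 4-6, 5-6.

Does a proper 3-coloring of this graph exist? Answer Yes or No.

0, 1, 4, 5 form a clique, so at least 4 colors are needed.
So 3 colors are not enough.

No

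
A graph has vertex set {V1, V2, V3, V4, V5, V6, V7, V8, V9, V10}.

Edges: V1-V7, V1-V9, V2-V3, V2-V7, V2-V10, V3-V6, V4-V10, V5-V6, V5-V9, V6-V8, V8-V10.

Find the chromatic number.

3

The cycle V3-V2-V10-V8-V6-V3 has odd length 5, so it cannot be 2-colored; at least 3 colors are needed.
3 colors suffice: color R → {V2, V4, V6, V9}; color B → {V1, V3, V5, V10}; color G → {V7, V8}. No two adjacent vertices share a color.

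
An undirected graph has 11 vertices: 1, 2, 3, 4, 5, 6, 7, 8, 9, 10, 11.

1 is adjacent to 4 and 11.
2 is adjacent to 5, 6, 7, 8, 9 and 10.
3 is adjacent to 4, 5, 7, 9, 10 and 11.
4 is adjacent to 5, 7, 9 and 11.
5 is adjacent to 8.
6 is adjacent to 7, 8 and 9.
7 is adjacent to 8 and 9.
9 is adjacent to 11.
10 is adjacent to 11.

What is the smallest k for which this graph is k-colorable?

2, 6, 7, 9 form a clique, so at least 4 colors are needed.
4 colors suffice: color red → {1, 8, 9, 10}; color blue → {2, 4}; color green → {5, 7, 11}; color yellow → {3, 6}. Every edge joins two different colors.

4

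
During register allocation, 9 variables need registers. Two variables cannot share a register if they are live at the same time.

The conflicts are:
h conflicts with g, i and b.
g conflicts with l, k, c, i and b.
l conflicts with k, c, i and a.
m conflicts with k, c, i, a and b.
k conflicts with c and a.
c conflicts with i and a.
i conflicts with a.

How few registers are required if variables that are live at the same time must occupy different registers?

4

l, c, i, a all conflict with each other, so at least 4 registers are needed.
4 registers suffice: register 1 → {k, i, b}; register 2 → {h, c}; register 3 → {g, a}; register 4 → {l, m}. Each listed conflict is separated.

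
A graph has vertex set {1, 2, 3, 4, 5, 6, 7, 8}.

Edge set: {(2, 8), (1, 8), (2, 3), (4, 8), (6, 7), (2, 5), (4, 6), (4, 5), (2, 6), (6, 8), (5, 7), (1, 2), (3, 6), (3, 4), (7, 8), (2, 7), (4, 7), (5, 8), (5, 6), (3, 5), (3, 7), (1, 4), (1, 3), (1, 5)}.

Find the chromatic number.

4, 5, 6, 7, 8 form a clique, so at least 5 colors are needed.
5 colors suffice: color red → {5}; color blue → {2, 4}; color green → {1, 7}; color yellow → {3, 8}; color purple → {6}. Every edge joins two different colors.

5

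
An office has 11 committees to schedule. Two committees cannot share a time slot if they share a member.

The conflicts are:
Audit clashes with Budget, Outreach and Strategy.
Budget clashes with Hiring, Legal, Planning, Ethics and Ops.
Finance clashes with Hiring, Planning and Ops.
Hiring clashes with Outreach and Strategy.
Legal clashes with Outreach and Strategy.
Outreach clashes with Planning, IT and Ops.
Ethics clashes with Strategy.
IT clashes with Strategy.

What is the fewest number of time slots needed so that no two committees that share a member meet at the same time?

Outreach and Ops conflict, so at least 2 time slots are needed.
A valid assignment using 2 time slots: Audit=2, Budget=1, Finance=1, Hiring=2, Legal=2, Outreach=1, Planning=2, Ethics=2, IT=2, Strategy=1, Ops=2. No two conflicting committees share a time slot.

2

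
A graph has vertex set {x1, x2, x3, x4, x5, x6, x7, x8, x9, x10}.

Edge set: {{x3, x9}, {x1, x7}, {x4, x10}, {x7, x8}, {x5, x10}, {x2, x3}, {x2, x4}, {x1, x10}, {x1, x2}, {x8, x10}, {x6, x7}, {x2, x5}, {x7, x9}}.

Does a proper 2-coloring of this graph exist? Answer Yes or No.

The cycle x3-x9-x7-x1-x2-x3 has odd length 5, so it cannot be 2-colored; at least 3 colors are needed.
So 2 colors are not enough.

No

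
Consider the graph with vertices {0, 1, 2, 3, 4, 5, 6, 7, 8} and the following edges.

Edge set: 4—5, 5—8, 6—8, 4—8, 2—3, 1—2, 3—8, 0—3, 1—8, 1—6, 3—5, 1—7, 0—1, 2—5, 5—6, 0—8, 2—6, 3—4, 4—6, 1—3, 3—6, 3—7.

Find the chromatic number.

3, 4, 5, 6, 8 are mutually adjacent (a clique of size 5), so at least 5 colors are needed.
One proper 5-coloring: 0=yellow, 1=green, 2=blue, 3=red, 4=purple, 5=green, 6=yellow, 7=blue, 8=blue. No two adjacent vertices share a color.

5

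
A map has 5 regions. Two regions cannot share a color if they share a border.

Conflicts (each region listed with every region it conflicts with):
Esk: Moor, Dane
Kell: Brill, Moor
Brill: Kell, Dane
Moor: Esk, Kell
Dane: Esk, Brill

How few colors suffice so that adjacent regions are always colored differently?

3

The cycle Kell-Moor-Esk-Dane-Brill-Kell has odd length 5, so it cannot be 2-colored; at least 3 colors are needed.
One proper 3-coloring: Esk=1, Kell=1, Brill=3, Moor=2, Dane=2. No two conflicting regions share a color.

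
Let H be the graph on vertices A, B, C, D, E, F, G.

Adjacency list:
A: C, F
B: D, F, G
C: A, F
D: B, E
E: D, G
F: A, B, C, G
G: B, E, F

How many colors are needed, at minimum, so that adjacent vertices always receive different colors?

3

B, F, G are pairwise adjacent, so at least 3 colors are needed.
One proper 3-coloring: A=green, B=blue, C=blue, D=red, E=blue, F=red, G=green. Each edge has distinct colors on its endpoints.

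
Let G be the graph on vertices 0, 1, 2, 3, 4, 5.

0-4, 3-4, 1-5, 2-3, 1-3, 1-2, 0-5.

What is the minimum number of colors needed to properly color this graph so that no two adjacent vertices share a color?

3

1, 2, 3 are pairwise adjacent, so at least 3 colors are needed.
3 colors suffice: 0=red, 1=blue, 2=green, 3=red, 4=blue, 5=green. No two adjacent vertices share a color.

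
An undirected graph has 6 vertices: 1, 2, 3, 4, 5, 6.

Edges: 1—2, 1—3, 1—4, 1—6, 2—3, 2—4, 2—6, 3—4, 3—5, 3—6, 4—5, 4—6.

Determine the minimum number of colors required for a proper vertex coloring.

5

1, 2, 3, 4, 6 are pairwise adjacent (a clique of size 5), so at least 5 colors are needed.
5 colors suffice: color a → {4}; color b → {3}; color c → {2, 5}; color d → {6}; color e → {1}. Every edge joins two different colors.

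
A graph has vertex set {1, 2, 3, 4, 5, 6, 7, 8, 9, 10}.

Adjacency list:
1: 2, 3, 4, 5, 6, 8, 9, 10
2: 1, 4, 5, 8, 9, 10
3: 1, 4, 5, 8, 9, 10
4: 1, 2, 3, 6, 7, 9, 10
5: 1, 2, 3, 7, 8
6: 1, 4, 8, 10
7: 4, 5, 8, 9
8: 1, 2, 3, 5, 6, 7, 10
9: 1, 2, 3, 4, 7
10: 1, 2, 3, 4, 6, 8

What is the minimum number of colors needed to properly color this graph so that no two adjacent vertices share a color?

1, 3, 4, 9 form a clique, so at least 4 colors are needed.
4 colors suffice: 1=red, 2=yellow, 3=yellow, 4=blue, 5=green, 6=yellow, 7=red, 8=blue, 9=green, 10=green. Each edge has distinct colors on its endpoints.

4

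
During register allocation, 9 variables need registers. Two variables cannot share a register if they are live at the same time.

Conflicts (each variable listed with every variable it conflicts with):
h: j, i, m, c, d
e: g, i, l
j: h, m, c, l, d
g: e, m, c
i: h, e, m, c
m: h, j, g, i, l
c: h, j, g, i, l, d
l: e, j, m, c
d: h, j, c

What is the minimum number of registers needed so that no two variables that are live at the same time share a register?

4

h, j, c, d all conflict with each other, so at least 4 registers are needed.
Using 4 registers: h=3, e=1, j=2, g=2, i=2, m=1, c=1, l=3, d=4. Every pair that conflicts lands in different registers.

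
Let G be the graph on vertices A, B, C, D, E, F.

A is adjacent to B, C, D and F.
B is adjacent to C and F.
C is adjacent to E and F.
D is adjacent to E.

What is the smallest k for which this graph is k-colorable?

4

A, B, C, F are mutually adjacent (a clique of size 4), so at least 4 colors are needed.
4 colors suffice: A=blue, B=yellow, C=red, D=red, E=blue, F=green. Every edge joins two different colors.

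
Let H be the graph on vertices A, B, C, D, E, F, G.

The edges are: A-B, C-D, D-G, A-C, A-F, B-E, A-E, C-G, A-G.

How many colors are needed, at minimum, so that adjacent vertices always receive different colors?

A, C, G are mutually adjacent, so at least 3 colors are needed.
One proper 3-coloring: A=1, B=3, C=3, D=1, E=2, F=2, G=2. No two adjacent vertices share a color.

3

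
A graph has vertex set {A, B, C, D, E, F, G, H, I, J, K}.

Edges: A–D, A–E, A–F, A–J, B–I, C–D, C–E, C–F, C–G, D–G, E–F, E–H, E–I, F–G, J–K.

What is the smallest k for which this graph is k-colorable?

C, F, G are pairwise adjacent, so at least 3 colors are needed.
One proper 3-coloring: A=green, B=red, C=green, D=blue, E=red, F=blue, G=red, H=blue, I=blue, J=red, K=blue. No two adjacent vertices share a color.

3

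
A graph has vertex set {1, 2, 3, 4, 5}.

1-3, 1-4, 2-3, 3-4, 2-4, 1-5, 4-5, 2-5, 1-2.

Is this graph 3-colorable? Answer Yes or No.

1, 2, 4, 5 are pairwise adjacent (a clique of size 4), so at least 4 colors are needed.
So 3 colors are not enough.

No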